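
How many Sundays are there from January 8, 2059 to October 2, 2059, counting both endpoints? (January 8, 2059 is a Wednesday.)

38

January 8, 2059 is a Wednesday; the first Sunday on or after it is January 12, 2059 (4 days later).
From January 12, 2059 to October 2, 2059: 19 + 28 + 31 + 30 + 31 + 30 + 31 + 31 + 30 + 2 = 263 days (rest of January, February, March, April, May, June, July, August, September, October).
263 ÷ 7 = 37 full weeks with remainder 4, so 37 more Sundays after the first → 38.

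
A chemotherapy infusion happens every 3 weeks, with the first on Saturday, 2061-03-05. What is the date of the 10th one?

The 10th occurrence is 9 intervals after the first: 9 × 21 = 189 days after 2061-03-05.
March has 31 days — 26 days to the end of March leaves 163.
April has 30 days (133 left).
May has 31 days (102 left).
June has 30 days (72 left).
July has 31 days (41 left).
August has 31 days (10 left).
10 days into September → 2061-09-10.

2061-09-10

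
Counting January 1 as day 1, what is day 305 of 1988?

January has 31 days (305 − 31 = 274 remain).
February has 29 days (274 − 29 = 245 remain).
March has 31 days (245 − 31 = 214 remain).
April has 30 days (214 − 30 = 184 remain).
May has 31 days (184 − 31 = 153 remain).
June has 30 days (153 − 30 = 123 remain).
July has 31 days (123 − 31 = 92 remain).
August has 31 days (92 − 31 = 61 remain).
September has 30 days (61 − 30 = 31 remain).
31 into October → October 31.

October 31, 1988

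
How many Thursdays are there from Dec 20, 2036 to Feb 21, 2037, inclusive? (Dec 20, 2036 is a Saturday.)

9

Dec 20, 2036 is a Saturday; the first Thursday on or after it is Dec 25, 2036 (5 days later).
From Dec 25, 2036 to Feb 21, 2037: 6 + 31 + 21 = 58 days (rest of Dec, Jan, Feb).
58 ÷ 7 = 8 full weeks with remainder 2, so 8 more Thursdays after the first → 9.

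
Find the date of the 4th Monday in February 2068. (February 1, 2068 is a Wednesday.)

February 2068 begins on a Wednesday, so the first Monday is February 6 (5 days later).
The 4th Monday is 3 weeks later: 6 + 21 = 27.

27 February 2068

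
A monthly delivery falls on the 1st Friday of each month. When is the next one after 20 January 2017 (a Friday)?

3 February 2017

January 2017 starts on a Sunday, so its 1st Friday is 6 January 2017 (5 days in).
That is not after 20 January 2017, so look at February 2017.
February 2017 starts on a Wednesday, so its 1st Friday is 3 February 2017 (2 days in).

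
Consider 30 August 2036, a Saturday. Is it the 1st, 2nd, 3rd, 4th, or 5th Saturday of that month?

Day 30 falls in week ⌈30/7⌉ of the month.
Days 1–7 hold the 1st Saturday, 8–14 the 2nd, 15–21 the 3rd, 22–28 the 4th, 29–31 the 5th.
30 is in the range for the 5th.

5th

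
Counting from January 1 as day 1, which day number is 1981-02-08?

39

Days in months before February: 31 = 31.
Plus 8 days into February → day 39.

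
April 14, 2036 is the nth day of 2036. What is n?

Days in months before April: 31 + 29 + 31 = 91.
Plus 14 days into April → day 105.

105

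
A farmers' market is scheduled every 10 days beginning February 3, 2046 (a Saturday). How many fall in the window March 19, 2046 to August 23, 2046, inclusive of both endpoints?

Occurrences land 10·i days after February 3, 2046 for i = 0, 1, 2, …
March 19, 2046 is 44 days after the start; 44 ÷ 10 = 4 remainder 4; since the remainder is 4, round up to i = 5. First occurrence in the window: #6 on March 25, 2046 (5×10 = 50 days in).
August 23, 2046 is 201 days after the start; 201 ÷ 10 = 20 remainder 1. Last occurrence in the window: #21 on August 22, 2046.
Occurrences #6 through #21: 16 in total.

16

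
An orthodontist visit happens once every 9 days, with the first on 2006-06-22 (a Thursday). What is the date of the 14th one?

The 14th occurrence is 13 intervals after the first: 13 × 9 = 117 days after 2006-06-22.
June has 30 days — 8 days to the end of June leaves 109.
July has 31 days (78 left).
August has 31 days (47 left).
September has 30 days (17 left).
17 days into October → 2006-10-17.

2006-10-17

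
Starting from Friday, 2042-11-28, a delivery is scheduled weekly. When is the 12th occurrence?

2043-02-13

The 12th occurrence is 11 intervals after the first: 11 × 7 = 77 days after 2042-11-28.
November has 30 days — 2 days to the end of November leaves 75.
December has 31 days (44 left).
January has 31 days (13 left).
13 days into February → 2043-02-13.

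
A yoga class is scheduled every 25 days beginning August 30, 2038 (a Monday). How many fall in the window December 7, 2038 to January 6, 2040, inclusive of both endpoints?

Occurrences land 25·i days after August 30, 2038 for i = 0, 1, 2, …
December 7, 2038 is 99 days after the start; 99 ÷ 25 = 3 remainder 24; since the remainder is 24, round up to i = 4. First occurrence in the window: #5 on December 8, 2038 (4×25 = 100 days in).
January 6, 2040 is 494 days after the start; 494 ÷ 25 = 19 remainder 19. Last occurrence in the window: #20 on December 18, 2039.
Occurrences #5 through #20: 16 in total.

16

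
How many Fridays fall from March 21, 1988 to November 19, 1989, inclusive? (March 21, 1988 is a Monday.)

March 21, 1988 is a Monday; the first Friday on or after it is March 25, 1988 (4 days later).
From March 25, 1988 to November 19, 1989: 281 + 323 = 604 days (rest of 1988, to November 19, 1989 in 1989).
604 ÷ 7 = 86 full weeks with remainder 2, so 86 more Fridays after the first → 87.

87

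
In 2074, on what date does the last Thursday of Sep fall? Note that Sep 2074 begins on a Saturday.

Sep 2074 begins on a Saturday, so the first Thursday is Sep 6 (5 days later).
Sep 2074 has 30 days. Adding weeks: 6, 13, 20, 27 — the last one ≤ 30 is the 27th.

Sep 27, 2074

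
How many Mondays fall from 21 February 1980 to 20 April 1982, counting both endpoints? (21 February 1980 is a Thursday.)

113

21 February 1980 is a Thursday; the first Monday on or after it is 25 February 1980 (4 days later).
From 25 February 1980 to 20 April 1982: 310 + 365 + 110 = 785 days (rest of 1980, 1981, to 20 April 1982 in 1982).
785 ÷ 7 = 112 full weeks with remainder 1, so 112 more Mondays after the first → 113.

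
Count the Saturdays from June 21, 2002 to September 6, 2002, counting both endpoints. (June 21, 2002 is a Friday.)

11

June 21, 2002 is a Friday; the first Saturday on or after it is June 22, 2002 (1 day later).
From June 22, 2002 to September 6, 2002: 8 + 31 + 31 + 6 = 76 days (rest of June, July, August, September).
76 ÷ 7 = 10 full weeks with remainder 6, so 10 more Saturdays after the first → 11.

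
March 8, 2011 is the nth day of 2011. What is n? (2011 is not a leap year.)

67

Days in months before March: 31 + 28 = 59.
Plus 8 days into March → day 67.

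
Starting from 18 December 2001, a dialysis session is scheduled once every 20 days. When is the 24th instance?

23 March 2003

The 24th occurrence is 23 intervals after the first: 23 × 20 = 460 days after 18 December 2001.
December has 31 days — 13 days to the end of December leaves 447.
2002 has 365 days (82 left).
January has 31 days (51 left).
February has 28 days (23 left).
23 days into March → 23 March 2003.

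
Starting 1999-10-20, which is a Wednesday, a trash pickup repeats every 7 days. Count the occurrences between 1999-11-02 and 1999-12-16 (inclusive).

Occurrences land 7·i days after 1999-10-20 for i = 0, 1, 2, …
1999-11-02 is 13 days after the start; 13 ÷ 7 = 1 remainder 6; since the remainder is 6, round up to i = 2. First occurrence in the window: #3 on 1999-11-03 (2×7 = 14 days in).
1999-12-16 is 57 days after the start; 57 ÷ 7 = 8 remainder 1. Last occurrence in the window: #9 on 1999-12-15.
Occurrences #3 through #9: 7 in total.

7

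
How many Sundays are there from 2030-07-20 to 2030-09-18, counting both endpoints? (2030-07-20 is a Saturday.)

2030-07-20 is a Saturday; the first Sunday on or after it is 2030-07-21 (1 day later).
From 2030-07-21 to 2030-09-18: 10 + 31 + 18 = 59 days (rest of July, August, September).
59 ÷ 7 = 8 full weeks with remainder 3, so 8 more Sundays after the first → 9.

9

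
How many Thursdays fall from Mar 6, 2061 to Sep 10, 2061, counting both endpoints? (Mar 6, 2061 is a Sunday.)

27

Mar 6, 2061 is a Sunday; the first Thursday on or after it is Mar 10, 2061 (4 days later).
From Mar 10, 2061 to Sep 10, 2061: 21 + 30 + 31 + 30 + 31 + 31 + 10 = 184 days (rest of Mar, Apr, May, Jun, Jul, Aug, Sep).
184 ÷ 7 = 26 full weeks with remainder 2, so 26 more Thursdays after the first → 27.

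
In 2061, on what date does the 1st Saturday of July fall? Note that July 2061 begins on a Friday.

July 2, 2061

July 2061 begins on a Friday, so the first Saturday is July 2 (1 day later).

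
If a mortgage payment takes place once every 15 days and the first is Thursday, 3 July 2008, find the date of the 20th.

14 April 2009

The 20th occurrence is 19 intervals after the first: 19 × 15 = 285 days after 3 July 2008.
July has 31 days — 28 days to the end of July leaves 257.
August has 31 days (226 left).
September has 30 days (196 left).
October has 31 days (165 left).
November has 30 days (135 left).
December has 31 days (104 left).
January has 31 days (73 left).
February has 28 days (45 left).
March has 31 days (14 left).
14 days into April → 14 April 2009.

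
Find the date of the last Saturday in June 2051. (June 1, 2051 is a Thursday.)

June 2051 begins on a Thursday, so the first Saturday is June 3 (2 days later).
June 2051 has 30 days. Adding weeks: 3, 10, 17, 24 — the last one ≤ 30 is the 24th.

24 June 2051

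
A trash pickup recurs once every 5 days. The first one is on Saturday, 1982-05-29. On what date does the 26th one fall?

The 26th occurrence is 25 intervals after the first: 25 × 5 = 125 days after 1982-05-29.
May has 31 days — 2 days to the end of May leaves 123.
June has 30 days (93 left).
July has 31 days (62 left).
August has 31 days (31 left).
September has 30 days (1 left).
1 day into October → 1982-10-01.

1982-10-01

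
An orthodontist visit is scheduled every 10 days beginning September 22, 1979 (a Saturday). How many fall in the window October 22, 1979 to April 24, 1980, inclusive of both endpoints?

Occurrences land 10·i days after September 22, 1979 for i = 0, 1, 2, …
October 22, 1979 is 30 days after the start; 30 ÷ 10 = 3 remainder 0. First occurrence in the window: #4 on October 22, 1979 (3×10 = 30 days in).
April 24, 1980 is 215 days after the start; 215 ÷ 10 = 21 remainder 5. Last occurrence in the window: #22 on April 19, 1980.
Occurrences #4 through #22: 19 in total.

19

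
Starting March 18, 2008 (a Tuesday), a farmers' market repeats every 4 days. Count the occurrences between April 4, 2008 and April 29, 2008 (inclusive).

Occurrences land 4·i days after March 18, 2008 for i = 0, 1, 2, …
April 4, 2008 is 17 days after the start; 17 ÷ 4 = 4 remainder 1; since the remainder is 1, round up to i = 5. First occurrence in the window: #6 on April 7, 2008 (5×4 = 20 days in).
April 29, 2008 is 42 days after the start; 42 ÷ 4 = 10 remainder 2. Last occurrence in the window: #11 on April 27, 2008.
Occurrences #6 through #11: 6 in total.

6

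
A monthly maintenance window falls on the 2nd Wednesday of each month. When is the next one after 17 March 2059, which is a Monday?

March 2059 starts on a Saturday; its first Wednesday is the 5th, so the 2nd Wednesday is the 12th — 12 March 2059.
That is not after 17 March 2059, so look at April 2059.
April 2059 starts on a Tuesday; its first Wednesday is the 2nd, so the 2nd Wednesday is the 9th — 9 April 2059.

9 April 2059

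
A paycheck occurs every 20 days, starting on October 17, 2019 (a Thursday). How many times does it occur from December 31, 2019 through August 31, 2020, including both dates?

Occurrences land 20·i days after October 17, 2019 for i = 0, 1, 2, …
December 31, 2019 is 75 days after the start; 75 ÷ 20 = 3 remainder 15; since the remainder is 15, round up to i = 4. First occurrence in the window: #5 on January 5, 2020 (4×20 = 80 days in).
August 31, 2020 is 319 days after the start; 319 ÷ 20 = 15 remainder 19. Last occurrence in the window: #16 on August 12, 2020.
Occurrences #5 through #16: 12 in total.

12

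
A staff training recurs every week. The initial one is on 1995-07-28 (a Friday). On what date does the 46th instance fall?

1996-06-07

The 46th occurrence is 45 intervals after the first: 45 × 7 = 315 days after 1995-07-28.
July has 31 days — 3 days to the end of July leaves 312.
August has 31 days (281 left).
September has 30 days (251 left).
October has 31 days (220 left).
November has 30 days (190 left).
December has 31 days (159 left).
January has 31 days (128 left).
February has 29 days (99 left).
March has 31 days (68 left).
April has 30 days (38 left).
May has 31 days (7 left).
7 days into June → 1996-06-07.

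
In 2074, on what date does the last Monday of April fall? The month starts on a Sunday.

April 2074 begins on a Sunday, so the first Monday is April 2 (1 day later).
April 2074 has 30 days. Adding weeks: 2, 9, 16, 23, 30 — the last one ≤ 30 is the 30th.

30 April 2074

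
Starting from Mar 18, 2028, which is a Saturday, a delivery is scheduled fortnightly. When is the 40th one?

The 40th occurrence is 39 intervals after the first: 39 × 14 = 546 days after Mar 18, 2028.
Mar has 31 days — 13 days to the end of Mar leaves 533.
From end of Mar to end of 2028 is 275 days (258 left).
Jan has 31 days (227 left).
Feb has 28 days (199 left).
Mar has 31 days (168 left).
Apr has 30 days (138 left).
May has 31 days (107 left).
Jun has 30 days (77 left).
Jul has 31 days (46 left).
Aug has 31 days (15 left).
15 days into Sep → Sep 15, 2029.

Sep 15, 2029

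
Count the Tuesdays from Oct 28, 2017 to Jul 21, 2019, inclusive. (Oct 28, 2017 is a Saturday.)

Oct 28, 2017 is a Saturday; the first Tuesday on or after it is Oct 31, 2017 (3 days later).
From Oct 31, 2017 to Jul 21, 2019: 61 + 365 + 202 = 628 days (rest of 2017, 2018, to Jul 21, 2019 in 2019).
628 ÷ 7 = 89 full weeks with remainder 5, so 89 more Tuesdays after the first → 90.

90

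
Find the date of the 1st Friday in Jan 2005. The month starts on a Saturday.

Jan 2005 begins on a Saturday, so the first Friday is Jan 7 (6 days later).

Jan 7, 2005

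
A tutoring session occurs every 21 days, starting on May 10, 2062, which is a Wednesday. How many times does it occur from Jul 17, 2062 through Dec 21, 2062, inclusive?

7

Occurrences land 21·i days after May 10, 2062 for i = 0, 1, 2, …
Jul 17, 2062 is 68 days after the start; 68 ÷ 21 = 3 remainder 5; since the remainder is 5, round up to i = 4. First occurrence in the window: #5 on Aug 2, 2062 (4×21 = 84 days in).
Dec 21, 2062 is 225 days after the start; 225 ÷ 21 = 10 remainder 15. Last occurrence in the window: #11 on Dec 6, 2062.
Occurrences #5 through #11: 7 in total.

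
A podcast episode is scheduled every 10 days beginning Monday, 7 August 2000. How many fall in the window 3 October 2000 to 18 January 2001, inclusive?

11

Occurrences land 10·i days after 7 August 2000 for i = 0, 1, 2, …
3 October 2000 is 57 days after the start; 57 ÷ 10 = 5 remainder 7; since the remainder is 7, round up to i = 6. First occurrence in the window: #7 on 6 October 2000 (6×10 = 60 days in).
18 January 2001 is 164 days after the start; 164 ÷ 10 = 16 remainder 4. Last occurrence in the window: #17 on 14 January 2001.
Occurrences #7 through #17: 11 in total.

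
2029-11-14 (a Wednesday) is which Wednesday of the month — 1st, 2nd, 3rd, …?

2nd

Day 14 falls in week ⌈14/7⌉ of the month.
Days 1–7 hold the 1st Wednesday, 8–14 the 2nd, 15–21 the 3rd, 22–28 the 4th, 29–31 the 5th.
14 is in the range for the 2nd.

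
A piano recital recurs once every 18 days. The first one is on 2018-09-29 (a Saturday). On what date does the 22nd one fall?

The 22nd occurrence is 21 intervals after the first: 21 × 18 = 378 days after 2018-09-29.
September has 30 days — 1 day to the end of September leaves 377.
October has 31 days (346 left).
November has 30 days (316 left).
December has 31 days (285 left).
January has 31 days (254 left).
February has 28 days (226 left).
March has 31 days (195 left).
April has 30 days (165 left).
May has 31 days (134 left).
June has 30 days (104 left).
July has 31 days (73 left).
August has 31 days (42 left).
September has 30 days (12 left).
12 days into October → 2019-10-12.

2019-10-12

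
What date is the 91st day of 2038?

Apr 1, 2038

Jan has 31 days (91 − 31 = 60 remain).
Feb has 28 days (60 − 28 = 32 remain).
Mar has 31 days (32 − 31 = 1 remain).
1 into Apr → Apr 1.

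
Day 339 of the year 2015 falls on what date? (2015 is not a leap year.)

December 5, 2015

January has 31 days (339 − 31 = 308 remain).
February has 28 days (308 − 28 = 280 remain).
March has 31 days (280 − 31 = 249 remain).
April has 30 days (249 − 30 = 219 remain).
May has 31 days (219 − 31 = 188 remain).
June has 30 days (188 − 30 = 158 remain).
July has 31 days (158 − 31 = 127 remain).
August has 31 days (127 − 31 = 96 remain).
September has 30 days (96 − 30 = 66 remain).
October has 31 days (66 − 31 = 35 remain).
November has 30 days (35 − 30 = 5 remain).
5 into December → December 5.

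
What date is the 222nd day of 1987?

Aug 10, 1987

Jan has 31 days (222 − 31 = 191 remain).
Feb has 28 days (191 − 28 = 163 remain).
Mar has 31 days (163 − 31 = 132 remain).
Apr has 30 days (132 − 30 = 102 remain).
May has 31 days (102 − 31 = 71 remain).
Jun has 30 days (71 − 30 = 41 remain).
Jul has 31 days (41 − 31 = 10 remain).
10 into Aug → Aug 10.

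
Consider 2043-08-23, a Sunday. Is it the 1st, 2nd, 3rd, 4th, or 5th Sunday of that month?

Day 23 falls in week ⌈23/7⌉ of the month.
Days 1–7 hold the 1st Sunday, 8–14 the 2nd, 15–21 the 3rd, 22–28 the 4th, 29–31 the 5th.
23 is in the range for the 4th.

4th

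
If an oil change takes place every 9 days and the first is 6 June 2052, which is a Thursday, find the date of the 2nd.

The 2nd occurrence is 1 interval after the first: 1 × 9 = 9 days after 6 June 2052.
9 days later is 15 June 2052.

15 June 2052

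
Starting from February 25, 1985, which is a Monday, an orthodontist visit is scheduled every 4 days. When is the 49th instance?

The 49th occurrence is 48 intervals after the first: 48 × 4 = 192 days after February 25, 1985.
February has 28 days — 3 days to the end of February leaves 189.
March has 31 days (158 left).
April has 30 days (128 left).
May has 31 days (97 left).
June has 30 days (67 left).
July has 31 days (36 left).
August has 31 days (5 left).
5 days into September → September 5, 1985.

September 5, 1985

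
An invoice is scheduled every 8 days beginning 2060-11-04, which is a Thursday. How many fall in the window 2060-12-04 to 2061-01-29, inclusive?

7

Occurrences land 8·i days after 2060-11-04 for i = 0, 1, 2, …
2060-12-04 is 30 days after the start; 30 ÷ 8 = 3 remainder 6; since the remainder is 6, round up to i = 4. First occurrence in the window: #5 on 2060-12-06 (4×8 = 32 days in).
2061-01-29 is 86 days after the start; 86 ÷ 8 = 10 remainder 6. Last occurrence in the window: #11 on 2061-01-23.
Occurrences #5 through #11: 7 in total.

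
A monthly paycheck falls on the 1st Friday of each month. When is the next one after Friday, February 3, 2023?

March 3, 2023

February 2023 starts on a Wednesday, so its 1st Friday is February 3, 2023 (2 days in).
That is not after February 3, 2023, so look at March 2023.
March 2023 starts on a Wednesday, so its 1st Friday is March 3, 2023 (2 days in).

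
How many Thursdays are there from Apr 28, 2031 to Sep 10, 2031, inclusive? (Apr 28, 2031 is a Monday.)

19

Apr 28, 2031 is a Monday; the first Thursday on or after it is May 1, 2031 (3 days later).
From May 1, 2031 to Sep 10, 2031: 30 + 30 + 31 + 31 + 10 = 132 days (rest of May, Jun, Jul, Aug, Sep).
132 ÷ 7 = 18 full weeks with remainder 6, so 18 more Thursdays after the first → 19.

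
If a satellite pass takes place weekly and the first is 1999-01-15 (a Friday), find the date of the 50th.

The 50th occurrence is 49 intervals after the first: 49 × 7 = 343 days after 1999-01-15.
January has 31 days — 16 days to the end of January leaves 327.
February has 28 days (299 left).
March has 31 days (268 left).
April has 30 days (238 left).
May has 31 days (207 left).
June has 30 days (177 left).
July has 31 days (146 left).
August has 31 days (115 left).
September has 30 days (85 left).
October has 31 days (54 left).
November has 30 days (24 left).
24 days into December → 1999-12-24.

1999-12-24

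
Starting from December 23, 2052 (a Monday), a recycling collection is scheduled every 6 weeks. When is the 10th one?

January 5, 2054

The 10th occurrence is 9 intervals after the first: 9 × 42 = 378 days after December 23, 2052.
December has 31 days — 8 days to the end of December leaves 370.
January has 31 days (339 left).
February has 28 days (311 left).
March has 31 days (280 left).
April has 30 days (250 left).
May has 31 days (219 left).
June has 30 days (189 left).
July has 31 days (158 left).
August has 31 days (127 left).
September has 30 days (97 left).
October has 31 days (66 left).
November has 30 days (36 left).
December has 31 days (5 left).
5 days into January → January 5, 2054.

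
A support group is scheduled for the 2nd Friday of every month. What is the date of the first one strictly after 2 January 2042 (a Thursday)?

January 2042 starts on a Wednesday; its first Friday is the 3rd, so the 2nd Friday is the 10th — 10 January 2042.
10 January 2042 is after 2 January 2042, so that is the next one.

10 January 2042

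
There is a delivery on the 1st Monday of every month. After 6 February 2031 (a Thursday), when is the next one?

3 March 2031

February 2031 starts on a Saturday, so its 1st Monday is 3 February 2031 (2 days in).
That is not after 6 February 2031, so look at March 2031.
March 2031 starts on a Saturday, so its 1st Monday is 3 March 2031 (2 days in).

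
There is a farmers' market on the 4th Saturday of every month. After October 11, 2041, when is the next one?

October 26, 2041

October 2041 starts on a Tuesday; its first Saturday is the 5th, so the 4th Saturday is the 26th — October 26, 2041.
October 26, 2041 is after October 11, 2041, so that is the next one.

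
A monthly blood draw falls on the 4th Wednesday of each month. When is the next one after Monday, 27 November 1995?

November 1995 starts on a Wednesday; its first Wednesday is the 1st, so the 4th Wednesday is the 22nd — 22 November 1995.
That is not after 27 November 1995, so look at December 1995.
December 1995 starts on a Friday; its first Wednesday is the 6th, so the 4th Wednesday is the 27th — 27 December 1995.

27 December 1995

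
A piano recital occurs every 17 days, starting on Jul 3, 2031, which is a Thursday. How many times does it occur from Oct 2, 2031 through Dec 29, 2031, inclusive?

Occurrences land 17·i days after Jul 3, 2031 for i = 0, 1, 2, …
Oct 2, 2031 is 91 days after the start; 91 ÷ 17 = 5 remainder 6; since the remainder is 6, round up to i = 6. First occurrence in the window: #7 on Oct 13, 2031 (6×17 = 102 days in).
Dec 29, 2031 is 179 days after the start; 179 ÷ 17 = 10 remainder 9. Last occurrence in the window: #11 on Dec 20, 2031.
Occurrences #7 through #11: 5 in total.

5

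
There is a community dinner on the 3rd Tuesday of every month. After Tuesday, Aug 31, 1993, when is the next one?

Sep 21, 1993

Aug 1993 starts on a Sunday; its first Tuesday is the 3rd, so the 3rd Tuesday is the 17th — Aug 17, 1993.
That is not after Aug 31, 1993, so look at Sep 1993.
Sep 1993 starts on a Wednesday; its first Tuesday is the 7th, so the 3rd Tuesday is the 21st — Sep 21, 1993.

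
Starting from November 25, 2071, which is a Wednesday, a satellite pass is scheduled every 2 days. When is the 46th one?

February 23, 2072

The 46th occurrence is 45 intervals after the first: 45 × 2 = 90 days after November 25, 2071.
November has 30 days — 5 days to the end of November leaves 85.
December has 31 days (54 left).
January has 31 days (23 left).
23 days into February → February 23, 2072.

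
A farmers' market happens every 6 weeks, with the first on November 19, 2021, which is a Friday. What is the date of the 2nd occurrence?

December 31, 2021

The 2nd occurrence is 1 interval after the first: 1 × 42 = 42 days after November 19, 2021.
November has 30 days — 11 days to the end of November leaves 31.
31 days into December → December 31, 2021.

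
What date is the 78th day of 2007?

Mar 19, 2007

Jan has 31 days (78 − 31 = 47 remain).
Feb has 28 days (47 − 28 = 19 remain).
19 into Mar → Mar 19.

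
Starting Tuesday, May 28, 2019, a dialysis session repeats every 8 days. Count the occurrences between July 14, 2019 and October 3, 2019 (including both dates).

11

Occurrences land 8·i days after May 28, 2019 for i = 0, 1, 2, …
July 14, 2019 is 47 days after the start; 47 ÷ 8 = 5 remainder 7; since the remainder is 7, round up to i = 6. First occurrence in the window: #7 on July 15, 2019 (6×8 = 48 days in).
October 3, 2019 is 128 days after the start; 128 ÷ 8 = 16 remainder 0. Last occurrence in the window: #17 on October 3, 2019.
Occurrences #7 through #17: 11 in total.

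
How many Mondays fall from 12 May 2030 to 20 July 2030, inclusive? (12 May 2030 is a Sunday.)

12 May 2030 is a Sunday; the first Monday on or after it is 13 May 2030 (1 day later).
From 13 May 2030 to 20 July 2030: 18 + 30 + 20 = 68 days (rest of May, June, July).
68 ÷ 7 = 9 full weeks with remainder 5, so 9 more Mondays after the first → 10.

10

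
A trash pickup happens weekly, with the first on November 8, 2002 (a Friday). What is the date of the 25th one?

The 25th occurrence is 24 intervals after the first: 24 × 7 = 168 days after November 8, 2002.
November has 30 days — 22 days to the end of November leaves 146.
December has 31 days (115 left).
January has 31 days (84 left).
February has 28 days (56 left).
March has 31 days (25 left).
25 days into April → April 25, 2003.

April 25, 2003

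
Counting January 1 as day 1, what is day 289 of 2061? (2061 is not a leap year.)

January has 31 days (289 − 31 = 258 remain).
February has 28 days (258 − 28 = 230 remain).
March has 31 days (230 − 31 = 199 remain).
April has 30 days (199 − 30 = 169 remain).
May has 31 days (169 − 31 = 138 remain).
June has 30 days (138 − 30 = 108 remain).
July has 31 days (108 − 31 = 77 remain).
August has 31 days (77 − 31 = 46 remain).
September has 30 days (46 − 30 = 16 remain).
16 into October → October 16.

2061-10-16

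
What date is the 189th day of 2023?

January has 31 days (189 − 31 = 158 remain).
February has 28 days (158 − 28 = 130 remain).
March has 31 days (130 − 31 = 99 remain).
April has 30 days (99 − 30 = 69 remain).
May has 31 days (69 − 31 = 38 remain).
June has 30 days (38 − 30 = 8 remain).
8 into July → July 8.

July 8, 2023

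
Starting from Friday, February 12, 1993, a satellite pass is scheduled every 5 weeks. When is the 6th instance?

The 6th occurrence is 5 intervals after the first: 5 × 35 = 175 days after February 12, 1993.
February has 28 days — 16 days to the end of February leaves 159.
March has 31 days (128 left).
April has 30 days (98 left).
May has 31 days (67 left).
June has 30 days (37 left).
July has 31 days (6 left).
6 days into August → August 6, 1993.

August 6, 1993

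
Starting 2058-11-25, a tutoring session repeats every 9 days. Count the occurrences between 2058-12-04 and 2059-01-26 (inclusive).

Occurrences land 9·i days after 2058-11-25 for i = 0, 1, 2, …
2058-12-04 is 9 days after the start; 9 ÷ 9 = 1 remainder 0. First occurrence in the window: #2 on 2058-12-04 (1×9 = 9 days in).
2059-01-26 is 62 days after the start; 62 ÷ 9 = 6 remainder 8. Last occurrence in the window: #7 on 2059-01-18.
Occurrences #2 through #7: 6 in total.

6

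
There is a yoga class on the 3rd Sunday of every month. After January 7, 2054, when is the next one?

January 2054 starts on a Thursday; its first Sunday is the 4th, so the 3rd Sunday is the 18th — January 18, 2054.
January 18, 2054 is after January 7, 2054, so that is the next one.

January 18, 2054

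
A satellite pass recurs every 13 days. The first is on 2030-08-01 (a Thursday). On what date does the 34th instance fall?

2031-10-04

The 34th occurrence is 33 intervals after the first: 33 × 13 = 429 days after 2030-08-01.
August has 31 days — 30 days to the end of August leaves 399.
September has 30 days (369 left).
October has 31 days (338 left).
November has 30 days (308 left).
December has 31 days (277 left).
January has 31 days (246 left).
February has 28 days (218 left).
March has 31 days (187 left).
April has 30 days (157 left).
May has 31 days (126 left).
June has 30 days (96 left).
July has 31 days (65 left).
August has 31 days (34 left).
September has 30 days (4 left).
4 days into October → 2031-10-04.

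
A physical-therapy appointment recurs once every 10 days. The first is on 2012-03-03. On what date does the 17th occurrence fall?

2012-08-10

The 17th occurrence is 16 intervals after the first: 16 × 10 = 160 days after 2012-03-03.
March has 31 days — 28 days to the end of March leaves 132.
April has 30 days (102 left).
May has 31 days (71 left).
June has 30 days (41 left).
July has 31 days (10 left).
10 days into August → 2012-08-10.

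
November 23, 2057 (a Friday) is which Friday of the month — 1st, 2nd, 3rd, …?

4th

Day 23 falls in week ⌈23/7⌉ of the month.
Days 1–7 hold the 1st Friday, 8–14 the 2nd, 15–21 the 3rd, 22–28 the 4th, 29–31 the 5th.
23 is in the range for the 4th.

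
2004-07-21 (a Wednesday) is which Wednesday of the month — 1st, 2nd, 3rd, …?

Day 21 falls in week ⌈21/7⌉ of the month.
Days 1–7 hold the 1st Wednesday, 8–14 the 2nd, 15–21 the 3rd, 22–28 the 4th, 29–31 the 5th.
21 is in the range for the 3rd.

3rd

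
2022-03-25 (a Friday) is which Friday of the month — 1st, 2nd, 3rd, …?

4th

Day 25 falls in week ⌈25/7⌉ of the month.
Days 1–7 hold the 1st Friday, 8–14 the 2nd, 15–21 the 3rd, 22–28 the 4th, 29–31 the 5th.
25 is in the range for the 4th.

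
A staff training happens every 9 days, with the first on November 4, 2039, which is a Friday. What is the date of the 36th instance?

The 36th occurrence is 35 intervals after the first: 35 × 9 = 315 days after November 4, 2039.
November has 30 days — 26 days to the end of November leaves 289.
December has 31 days (258 left).
January has 31 days (227 left).
February has 29 days (198 left).
March has 31 days (167 left).
April has 30 days (137 left).
May has 31 days (106 left).
June has 30 days (76 left).
July has 31 days (45 left).
August has 31 days (14 left).
14 days into September → September 14, 2040.

September 14, 2040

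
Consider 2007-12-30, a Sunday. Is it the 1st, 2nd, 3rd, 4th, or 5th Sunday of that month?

5th

Day 30 falls in week ⌈30/7⌉ of the month.
Days 1–7 hold the 1st Sunday, 8–14 the 2nd, 15–21 the 3rd, 22–28 the 4th, 29–31 the 5th.
30 is in the range for the 5th.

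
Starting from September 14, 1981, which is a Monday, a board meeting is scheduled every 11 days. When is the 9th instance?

December 11, 1981

The 9th occurrence is 8 intervals after the first: 8 × 11 = 88 days after September 14, 1981.
September has 30 days — 16 days to the end of September leaves 72.
October has 31 days (41 left).
November has 30 days (11 left).
11 days into December → December 11, 1981.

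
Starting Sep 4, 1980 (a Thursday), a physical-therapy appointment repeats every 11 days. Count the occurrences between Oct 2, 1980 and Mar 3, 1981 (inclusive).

14

Occurrences land 11·i days after Sep 4, 1980 for i = 0, 1, 2, …
Oct 2, 1980 is 28 days after the start; 28 ÷ 11 = 2 remainder 6; since the remainder is 6, round up to i = 3. First occurrence in the window: #4 on Oct 7, 1980 (3×11 = 33 days in).
Mar 3, 1981 is 180 days after the start; 180 ÷ 11 = 16 remainder 4. Last occurrence in the window: #17 on Feb 27, 1981.
Occurrences #4 through #17: 14 in total.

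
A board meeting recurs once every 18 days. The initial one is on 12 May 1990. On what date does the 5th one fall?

The 5th occurrence is 4 intervals after the first: 4 × 18 = 72 days after 12 May 1990.
May has 31 days — 19 days to the end of May leaves 53.
June has 30 days (23 left).
23 days into July → 23 July 1990.

23 July 1990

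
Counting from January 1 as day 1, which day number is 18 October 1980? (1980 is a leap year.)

292

Days in months before October: 31 + 29 + 31 + 30 + 31 + 30 + 31 + 31 + 30 = 274.
Plus 18 days into October → day 292.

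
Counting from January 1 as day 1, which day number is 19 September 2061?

Days in months before September: 31 + 28 + 31 + 30 + 31 + 30 + 31 + 31 = 243.
Plus 19 days into September → day 262.

262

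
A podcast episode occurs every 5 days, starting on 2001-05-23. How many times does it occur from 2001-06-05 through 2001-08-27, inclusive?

17

Occurrences land 5·i days after 2001-05-23 for i = 0, 1, 2, …
2001-06-05 is 13 days after the start; 13 ÷ 5 = 2 remainder 3; since the remainder is 3, round up to i = 3. First occurrence in the window: #4 on 2001-06-07 (3×5 = 15 days in).
2001-08-27 is 96 days after the start; 96 ÷ 5 = 19 remainder 1. Last occurrence in the window: #20 on 2001-08-26.
Occurrences #4 through #20: 17 in total.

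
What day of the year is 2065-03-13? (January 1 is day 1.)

Days in months before March: 31 + 28 = 59.
Plus 13 days into March → day 72.

72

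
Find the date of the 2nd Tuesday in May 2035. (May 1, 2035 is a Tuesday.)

May 2035 begins on a Tuesday, so the first Tuesday is May 1.
The 2nd Tuesday is 1 weeks later: 1 + 7 = 8.

2035-05-08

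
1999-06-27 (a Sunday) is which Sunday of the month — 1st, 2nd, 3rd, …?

Day 27 falls in week ⌈27/7⌉ of the month.
Days 1–7 hold the 1st Sunday, 8–14 the 2nd, 15–21 the 3rd, 22–28 the 4th, 29–31 the 5th.
27 is in the range for the 4th.

4th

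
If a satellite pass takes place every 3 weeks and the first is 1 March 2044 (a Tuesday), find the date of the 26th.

The 26th occurrence is 25 intervals after the first: 25 × 21 = 525 days after 1 March 2044.
March has 31 days — 30 days to the end of March leaves 495.
From end of March to end of 2044 is 275 days (220 left).
January has 31 days (189 left).
February has 28 days (161 left).
March has 31 days (130 left).
April has 30 days (100 left).
May has 31 days (69 left).
June has 30 days (39 left).
July has 31 days (8 left).
8 days into August → 8 August 2045.

8 August 2045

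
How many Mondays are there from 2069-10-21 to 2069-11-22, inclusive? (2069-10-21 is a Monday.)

2069-10-21 is a Monday; the first Monday on or after it is 2069-10-21.
From 2069-10-21 to 2069-11-22: 10 + 22 = 32 days (rest of October, November).
32 ÷ 7 = 4 full weeks with remainder 4, so 4 more Mondays after the first → 5.

5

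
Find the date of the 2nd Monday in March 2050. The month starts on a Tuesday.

March 2050 begins on a Tuesday, so the first Monday is March 7 (6 days later).
The 2nd Monday is 1 weeks later: 7 + 7 = 14.

2050-03-14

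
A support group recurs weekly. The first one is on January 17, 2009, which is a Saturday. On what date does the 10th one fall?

March 21, 2009

The 10th occurrence is 9 intervals after the first: 9 × 7 = 63 days after January 17, 2009.
January has 31 days — 14 days to the end of January leaves 49.
February has 28 days (21 left).
21 days into March → March 21, 2009.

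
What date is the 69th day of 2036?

March 9, 2036

January has 31 days (69 − 31 = 38 remain).
February has 29 days (38 − 29 = 9 remain).
9 into March → March 9.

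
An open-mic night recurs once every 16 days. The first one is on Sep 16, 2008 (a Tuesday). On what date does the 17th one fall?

May 30, 2009

The 17th occurrence is 16 intervals after the first: 16 × 16 = 256 days after Sep 16, 2008.
Sep has 30 days — 14 days to the end of Sep leaves 242.
Oct has 31 days (211 left).
Nov has 30 days (181 left).
Dec has 31 days (150 left).
Jan has 31 days (119 left).
Feb has 28 days (91 left).
Mar has 31 days (60 left).
Apr has 30 days (30 left).
30 days into May → May 30, 2009.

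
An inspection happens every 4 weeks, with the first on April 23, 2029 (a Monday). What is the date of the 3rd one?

June 18, 2029

The 3rd occurrence is 2 intervals after the first: 2 × 28 = 56 days after April 23, 2029.
April has 30 days — 7 days to the end of April leaves 49.
May has 31 days (18 left).
18 days into June → June 18, 2029.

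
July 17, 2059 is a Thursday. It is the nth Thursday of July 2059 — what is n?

Day 17 falls in week ⌈17/7⌉ of the month.
Days 1–7 hold the 1st Thursday, 8–14 the 2nd, 15–21 the 3rd, 22–28 the 4th, 29–31 the 5th.
17 is in the range for the 3rd.

3rd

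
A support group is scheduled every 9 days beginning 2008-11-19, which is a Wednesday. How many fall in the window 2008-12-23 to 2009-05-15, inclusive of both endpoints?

Occurrences land 9·i days after 2008-11-19 for i = 0, 1, 2, …
2008-12-23 is 34 days after the start; 34 ÷ 9 = 3 remainder 7; since the remainder is 7, round up to i = 4. First occurrence in the window: #5 on 2008-12-25 (4×9 = 36 days in).
2009-05-15 is 177 days after the start; 177 ÷ 9 = 19 remainder 6. Last occurrence in the window: #20 on 2009-05-09.
Occurrences #5 through #20: 16 in total.

16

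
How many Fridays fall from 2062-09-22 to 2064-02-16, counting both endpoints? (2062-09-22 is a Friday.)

2062-09-22 is a Friday; the first Friday on or after it is 2062-09-22.
From 2062-09-22 to 2064-02-16: 100 + 365 + 47 = 512 days (rest of 2062, 2063, to 2064-02-16 in 2064).
512 ÷ 7 = 73 full weeks with remainder 1, so 73 more Fridays after the first → 74.

74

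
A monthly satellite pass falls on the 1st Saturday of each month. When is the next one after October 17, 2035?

October 2035 starts on a Monday, so its 1st Saturday is October 6, 2035 (5 days in).
That is not after October 17, 2035, so look at November 2035.
November 2035 starts on a Thursday, so its 1st Saturday is November 3, 2035 (2 days in).

November 3, 2035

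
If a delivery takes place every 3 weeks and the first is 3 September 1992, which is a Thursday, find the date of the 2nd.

24 September 1992

The 2nd occurrence is 1 interval after the first: 1 × 21 = 21 days after 3 September 1992.
21 days later is 24 September 1992.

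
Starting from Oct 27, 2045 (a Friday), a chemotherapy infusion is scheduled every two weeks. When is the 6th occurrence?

The 6th occurrence is 5 intervals after the first: 5 × 14 = 70 days after Oct 27, 2045.
Oct has 31 days — 4 days to the end of Oct leaves 66.
Nov has 30 days (36 left).
Dec has 31 days (5 left).
5 days into Jan → Jan 5, 2046.

Jan 5, 2046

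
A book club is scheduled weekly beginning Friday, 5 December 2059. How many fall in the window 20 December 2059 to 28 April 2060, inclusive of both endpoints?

Occurrences land 7·i days after 5 December 2059 for i = 0, 1, 2, …
20 December 2059 is 15 days after the start; 15 ÷ 7 = 2 remainder 1; since the remainder is 1, round up to i = 3. First occurrence in the window: #4 on 26 December 2059 (3×7 = 21 days in).
28 April 2060 is 145 days after the start; 145 ÷ 7 = 20 remainder 5. Last occurrence in the window: #21 on 23 April 2060.
Occurrences #4 through #21: 18 in total.

18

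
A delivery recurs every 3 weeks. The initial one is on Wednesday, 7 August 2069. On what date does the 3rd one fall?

The 3rd occurrence is 2 intervals after the first: 2 × 21 = 42 days after 7 August 2069.
August has 31 days — 24 days to the end of August leaves 18.
18 days into September → 18 September 2069.

18 September 2069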